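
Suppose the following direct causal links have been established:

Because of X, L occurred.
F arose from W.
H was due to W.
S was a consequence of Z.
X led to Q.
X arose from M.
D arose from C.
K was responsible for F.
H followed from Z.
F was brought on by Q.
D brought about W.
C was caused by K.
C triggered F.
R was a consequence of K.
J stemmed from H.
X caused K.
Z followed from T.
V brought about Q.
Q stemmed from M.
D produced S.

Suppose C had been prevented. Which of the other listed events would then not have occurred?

D, W

Downstream of C: D, W, F, H, J, S.
Of those, still caused via another path: F, H, J, S.
The remainder have no surviving cause.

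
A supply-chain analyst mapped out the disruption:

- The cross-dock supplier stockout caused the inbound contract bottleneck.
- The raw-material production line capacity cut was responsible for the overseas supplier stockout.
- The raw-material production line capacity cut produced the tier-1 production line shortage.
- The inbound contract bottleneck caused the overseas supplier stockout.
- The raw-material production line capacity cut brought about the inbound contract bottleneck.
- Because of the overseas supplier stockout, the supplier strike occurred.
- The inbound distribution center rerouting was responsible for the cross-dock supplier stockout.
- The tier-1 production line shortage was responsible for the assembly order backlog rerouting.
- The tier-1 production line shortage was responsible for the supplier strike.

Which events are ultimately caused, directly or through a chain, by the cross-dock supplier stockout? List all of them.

Direct effects: the inbound contract bottleneck.
2 steps out: the overseas supplier stockout.
3 steps out: the supplier strike.
Not reachable from it: the raw-material production line capacity cut, the tier-1 production line shortage, the inbound distribution center rerouting, the assembly order backlog rerouting.

the inbound contract bottleneck, the overseas supplier stockout, the supplier strike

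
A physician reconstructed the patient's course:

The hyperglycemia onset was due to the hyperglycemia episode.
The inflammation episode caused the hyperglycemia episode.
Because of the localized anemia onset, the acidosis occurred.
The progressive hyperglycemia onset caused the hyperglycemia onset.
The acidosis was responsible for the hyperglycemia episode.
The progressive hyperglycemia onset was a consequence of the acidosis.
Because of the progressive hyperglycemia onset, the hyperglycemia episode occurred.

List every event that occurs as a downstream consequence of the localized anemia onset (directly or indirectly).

Direct effects: the acidosis.
2 steps out: the progressive hyperglycemia onset, the hyperglycemia episode.
3 steps out: the hyperglycemia onset.
Not reachable from it: the inflammation episode.

the acidosis, the hyperglycemia episode, the hyperglycemia onset, the progressive hyperglycemia onset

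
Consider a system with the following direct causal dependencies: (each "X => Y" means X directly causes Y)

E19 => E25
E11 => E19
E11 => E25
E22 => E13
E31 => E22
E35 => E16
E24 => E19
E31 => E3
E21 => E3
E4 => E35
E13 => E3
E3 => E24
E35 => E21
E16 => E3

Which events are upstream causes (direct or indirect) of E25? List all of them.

Immediate causes of E25: E11, E19.
Further upstream: E4, E35, E31, E21, E16, E22, E13, E3, E24.

E11, E13, E16, E19, E21, E22, E24, E3, E31, E35, E4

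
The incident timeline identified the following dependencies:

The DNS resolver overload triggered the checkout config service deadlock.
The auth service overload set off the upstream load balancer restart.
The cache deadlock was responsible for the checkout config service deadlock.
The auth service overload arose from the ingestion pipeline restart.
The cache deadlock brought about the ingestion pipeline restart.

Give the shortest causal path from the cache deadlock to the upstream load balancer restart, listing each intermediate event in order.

the cache deadlock → the ingestion pipeline restart → the auth service overload → the upstream load balancer restart

the cache deadlock → the ingestion pipeline restart
the ingestion pipeline restart → the auth service overload
the auth service overload → the upstream load balancer restart
Length: 3 steps.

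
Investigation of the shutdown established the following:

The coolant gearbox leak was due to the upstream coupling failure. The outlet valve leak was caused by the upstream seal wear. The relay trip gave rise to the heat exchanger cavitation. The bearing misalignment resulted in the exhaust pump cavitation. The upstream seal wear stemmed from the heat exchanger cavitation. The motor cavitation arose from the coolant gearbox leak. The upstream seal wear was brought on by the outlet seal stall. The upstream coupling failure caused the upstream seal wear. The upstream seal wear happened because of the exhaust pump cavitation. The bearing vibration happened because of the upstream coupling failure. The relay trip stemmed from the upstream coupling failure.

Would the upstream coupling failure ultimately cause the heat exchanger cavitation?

Yes

There is a causal chain: the upstream coupling failure → the relay trip → the heat exchanger cavitation.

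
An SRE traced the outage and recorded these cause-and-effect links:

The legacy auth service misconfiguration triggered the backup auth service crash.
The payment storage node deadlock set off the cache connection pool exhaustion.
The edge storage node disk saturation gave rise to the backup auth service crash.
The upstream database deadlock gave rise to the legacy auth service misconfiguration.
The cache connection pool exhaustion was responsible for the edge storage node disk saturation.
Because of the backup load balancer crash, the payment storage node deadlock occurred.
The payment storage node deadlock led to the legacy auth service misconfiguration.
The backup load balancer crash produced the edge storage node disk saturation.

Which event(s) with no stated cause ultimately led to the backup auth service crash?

the backup load balancer crash, the upstream database deadlock

Tracing upstream from the backup auth service crash: the backup auth service crash ← the edge storage node disk saturation ← the backup load balancer crash.
A separate upstream branch: the backup auth service crash ← the legacy auth service misconfiguration ← the upstream database deadlock.
Each of those chain origins has no stated cause.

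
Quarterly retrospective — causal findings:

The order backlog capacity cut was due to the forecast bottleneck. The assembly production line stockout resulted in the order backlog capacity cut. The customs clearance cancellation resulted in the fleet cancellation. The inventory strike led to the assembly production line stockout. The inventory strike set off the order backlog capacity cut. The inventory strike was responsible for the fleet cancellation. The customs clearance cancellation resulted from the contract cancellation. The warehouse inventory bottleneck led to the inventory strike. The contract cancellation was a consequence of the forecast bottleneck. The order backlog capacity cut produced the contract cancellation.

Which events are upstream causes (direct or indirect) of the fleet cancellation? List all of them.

Immediate causes of the fleet cancellation: the inventory strike, the customs clearance cancellation.
Further upstream: the forecast bottleneck, the warehouse inventory bottleneck, the assembly production line stockout, the order backlog capacity cut, the contract cancellation.

the assembly production line stockout, the contract cancellation, the customs clearance cancellation, the forecast bottleneck, the inventory strike, the order backlog capacity cut, the warehouse inventory bottleneck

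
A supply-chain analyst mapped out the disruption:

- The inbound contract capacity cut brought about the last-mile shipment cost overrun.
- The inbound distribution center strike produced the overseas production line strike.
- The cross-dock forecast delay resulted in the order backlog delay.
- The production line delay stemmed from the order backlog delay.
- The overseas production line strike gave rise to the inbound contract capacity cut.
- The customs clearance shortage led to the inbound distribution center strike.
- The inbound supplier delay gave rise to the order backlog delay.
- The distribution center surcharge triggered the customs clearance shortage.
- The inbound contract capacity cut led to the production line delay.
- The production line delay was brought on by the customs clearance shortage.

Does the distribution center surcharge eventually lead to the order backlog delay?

The distribution center surcharge leads to the customs clearance shortage, the inbound distribution center strike, the overseas production line strike, the inbound contract capacity cut, the last-mile shipment cost overrun, the production line delay; the order backlog delay is not among them.

No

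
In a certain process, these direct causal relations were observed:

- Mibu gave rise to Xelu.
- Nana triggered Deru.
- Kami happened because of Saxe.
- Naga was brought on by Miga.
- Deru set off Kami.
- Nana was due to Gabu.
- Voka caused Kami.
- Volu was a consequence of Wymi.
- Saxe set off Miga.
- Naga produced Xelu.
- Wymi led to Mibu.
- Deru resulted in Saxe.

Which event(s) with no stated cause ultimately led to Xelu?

Gabu, Wymi

Tracing upstream from Xelu: Xelu ← Mibu ← Wymi.
A separate upstream branch: Xelu ← Naga ← Miga ← Saxe ← Deru ← Nana ← Gabu.
Each of those chain origins has no stated cause.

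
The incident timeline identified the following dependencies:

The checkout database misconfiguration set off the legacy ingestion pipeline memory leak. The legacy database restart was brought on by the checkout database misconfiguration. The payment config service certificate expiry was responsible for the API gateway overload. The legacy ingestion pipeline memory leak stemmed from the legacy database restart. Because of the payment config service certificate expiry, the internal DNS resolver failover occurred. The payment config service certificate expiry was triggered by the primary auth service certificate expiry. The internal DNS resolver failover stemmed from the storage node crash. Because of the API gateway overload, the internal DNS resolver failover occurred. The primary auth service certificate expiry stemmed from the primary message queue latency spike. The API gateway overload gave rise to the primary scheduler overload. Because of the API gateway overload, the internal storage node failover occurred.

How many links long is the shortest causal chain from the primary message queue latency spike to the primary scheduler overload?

4

Shortest chain: the primary message queue latency spike → the primary auth service certificate expiry → the payment config service certificate expiry → the API gateway overload → the primary scheduler overload.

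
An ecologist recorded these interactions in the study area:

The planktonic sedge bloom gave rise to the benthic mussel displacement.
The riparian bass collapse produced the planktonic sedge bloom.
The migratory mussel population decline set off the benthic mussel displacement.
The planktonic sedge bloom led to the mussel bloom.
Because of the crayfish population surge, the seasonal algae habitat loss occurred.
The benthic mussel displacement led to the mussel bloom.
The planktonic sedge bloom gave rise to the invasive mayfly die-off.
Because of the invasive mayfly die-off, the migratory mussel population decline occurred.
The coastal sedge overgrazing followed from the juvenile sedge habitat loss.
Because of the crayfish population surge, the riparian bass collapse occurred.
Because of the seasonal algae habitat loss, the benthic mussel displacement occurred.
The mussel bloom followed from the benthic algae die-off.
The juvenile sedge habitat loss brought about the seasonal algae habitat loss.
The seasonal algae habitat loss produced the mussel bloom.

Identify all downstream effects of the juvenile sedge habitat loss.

Direct effects: the coastal sedge overgrazing, the seasonal algae habitat loss.
2 steps out: the benthic mussel displacement, the mussel bloom.
Not reachable from it: the crayfish population surge, the riparian bass collapse, the planktonic sedge bloom, the invasive mayfly die-off, the migratory mussel population decline, the benthic algae die-off.

the benthic mussel displacement, the coastal sedge overgrazing, the mussel bloom, the seasonal algae habitat loss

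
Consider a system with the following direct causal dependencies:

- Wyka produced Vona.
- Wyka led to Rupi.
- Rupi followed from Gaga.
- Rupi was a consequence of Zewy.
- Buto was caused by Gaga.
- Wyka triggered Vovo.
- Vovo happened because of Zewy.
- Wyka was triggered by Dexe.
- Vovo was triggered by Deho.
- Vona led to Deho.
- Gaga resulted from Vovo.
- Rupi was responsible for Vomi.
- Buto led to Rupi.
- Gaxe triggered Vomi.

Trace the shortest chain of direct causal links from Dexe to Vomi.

Dexe → Wyka → Rupi → Vomi

Dexe → Wyka
Wyka → Rupi
Rupi → Vomi
Length: 3 steps.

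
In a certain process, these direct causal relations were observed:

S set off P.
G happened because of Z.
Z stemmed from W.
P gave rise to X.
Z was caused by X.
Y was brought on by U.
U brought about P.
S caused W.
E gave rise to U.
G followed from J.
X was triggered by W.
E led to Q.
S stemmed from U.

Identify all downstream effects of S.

G, P, W, X, Z

Direct effects: W, P.
2 steps out: X, Z.
3 steps out: G.
Not reachable from it: E, U, Y, Q, J.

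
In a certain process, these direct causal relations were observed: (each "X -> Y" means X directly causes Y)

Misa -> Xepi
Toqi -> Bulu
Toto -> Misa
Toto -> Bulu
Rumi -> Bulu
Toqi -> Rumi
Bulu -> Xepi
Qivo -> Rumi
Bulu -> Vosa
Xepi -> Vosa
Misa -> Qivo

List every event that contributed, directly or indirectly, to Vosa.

Immediate causes of Vosa: Bulu, Xepi.
Further upstream: Toto, Misa, Toqi, Qivo, Rumi.

Bulu, Misa, Qivo, Rumi, Toqi, Toto, Xepi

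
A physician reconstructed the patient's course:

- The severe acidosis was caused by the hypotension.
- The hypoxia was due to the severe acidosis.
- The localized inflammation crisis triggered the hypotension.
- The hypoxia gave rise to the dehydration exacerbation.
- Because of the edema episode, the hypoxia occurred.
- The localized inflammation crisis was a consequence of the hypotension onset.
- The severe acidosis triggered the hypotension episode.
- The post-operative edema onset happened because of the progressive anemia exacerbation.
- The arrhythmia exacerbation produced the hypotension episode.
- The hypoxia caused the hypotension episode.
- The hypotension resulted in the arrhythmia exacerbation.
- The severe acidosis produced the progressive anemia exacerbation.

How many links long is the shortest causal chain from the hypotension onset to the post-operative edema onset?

Shortest chain: the hypotension onset → the localized inflammation crisis → the hypotension → the severe acidosis → the progressive anemia exacerbation → the post-operative edema onset.

5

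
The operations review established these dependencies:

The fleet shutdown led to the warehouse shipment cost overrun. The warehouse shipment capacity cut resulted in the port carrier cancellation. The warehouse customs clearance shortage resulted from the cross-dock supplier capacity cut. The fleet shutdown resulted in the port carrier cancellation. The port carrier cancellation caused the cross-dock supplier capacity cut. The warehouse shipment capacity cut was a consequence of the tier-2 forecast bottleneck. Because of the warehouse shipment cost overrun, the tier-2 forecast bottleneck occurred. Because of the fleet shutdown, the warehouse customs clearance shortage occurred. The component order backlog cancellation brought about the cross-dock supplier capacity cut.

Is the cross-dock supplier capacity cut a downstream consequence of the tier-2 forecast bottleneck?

There is a causal chain: the tier-2 forecast bottleneck → the warehouse shipment capacity cut → the port carrier cancellation → the cross-dock supplier capacity cut.

Yes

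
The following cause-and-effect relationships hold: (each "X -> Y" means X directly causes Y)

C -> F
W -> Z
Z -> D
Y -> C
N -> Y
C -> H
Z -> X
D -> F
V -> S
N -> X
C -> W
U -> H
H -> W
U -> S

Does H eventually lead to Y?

No

H leads to W, Z, D, F, X; Y is not among them.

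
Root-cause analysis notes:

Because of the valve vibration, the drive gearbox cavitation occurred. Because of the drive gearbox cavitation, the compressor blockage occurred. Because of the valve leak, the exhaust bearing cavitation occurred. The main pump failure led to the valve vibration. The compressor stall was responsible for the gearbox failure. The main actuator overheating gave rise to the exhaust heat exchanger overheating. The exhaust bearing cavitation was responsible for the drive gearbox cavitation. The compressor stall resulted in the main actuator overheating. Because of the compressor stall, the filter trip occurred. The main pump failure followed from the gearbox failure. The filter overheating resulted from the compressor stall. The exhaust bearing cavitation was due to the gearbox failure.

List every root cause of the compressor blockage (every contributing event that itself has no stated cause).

the compressor stall, the valve leak

Tracing upstream from the compressor blockage: the compressor blockage ← the drive gearbox cavitation ← the exhaust bearing cavitation ← the gearbox failure ← the compressor stall.
A separate upstream branch: the compressor blockage ← the drive gearbox cavitation ← the exhaust bearing cavitation ← the valve leak.
Each of those chain origins has no stated cause.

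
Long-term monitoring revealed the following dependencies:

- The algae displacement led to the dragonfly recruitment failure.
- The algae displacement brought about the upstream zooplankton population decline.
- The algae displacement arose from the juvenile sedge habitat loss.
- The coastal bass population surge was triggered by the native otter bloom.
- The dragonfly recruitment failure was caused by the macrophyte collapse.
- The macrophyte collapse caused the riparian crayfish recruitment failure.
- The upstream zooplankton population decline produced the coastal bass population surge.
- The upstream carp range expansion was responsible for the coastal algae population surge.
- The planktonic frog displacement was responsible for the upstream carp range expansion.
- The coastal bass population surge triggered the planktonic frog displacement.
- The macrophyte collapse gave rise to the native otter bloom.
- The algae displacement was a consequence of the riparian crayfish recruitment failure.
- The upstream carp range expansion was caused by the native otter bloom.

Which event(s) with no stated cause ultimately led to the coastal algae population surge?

the juvenile sedge habitat loss, the macrophyte collapse

Tracing upstream from the coastal algae population surge: the coastal algae population surge ← the upstream carp range expansion ← the native otter bloom ← the macrophyte collapse.
A separate upstream branch: the coastal algae population surge ← the upstream carp range expansion ← the planktonic frog displacement ← the coastal bass population surge ← the upstream zooplankton population decline ← the algae displacement ← the juvenile sedge habitat loss.
Each of those chain origins has no stated cause.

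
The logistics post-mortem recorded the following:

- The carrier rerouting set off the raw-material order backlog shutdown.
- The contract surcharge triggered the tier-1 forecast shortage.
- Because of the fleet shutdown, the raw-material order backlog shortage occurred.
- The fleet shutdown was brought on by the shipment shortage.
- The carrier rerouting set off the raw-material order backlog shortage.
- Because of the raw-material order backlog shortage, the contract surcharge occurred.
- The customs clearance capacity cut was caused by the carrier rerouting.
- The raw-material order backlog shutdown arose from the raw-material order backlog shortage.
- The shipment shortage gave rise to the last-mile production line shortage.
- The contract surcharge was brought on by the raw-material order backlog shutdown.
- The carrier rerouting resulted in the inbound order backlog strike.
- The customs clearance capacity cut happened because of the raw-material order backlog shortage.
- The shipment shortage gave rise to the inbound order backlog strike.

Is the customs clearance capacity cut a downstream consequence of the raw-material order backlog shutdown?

No

The raw-material order backlog shutdown leads to the contract surcharge, the tier-1 forecast shortage; the customs clearance capacity cut is not among them.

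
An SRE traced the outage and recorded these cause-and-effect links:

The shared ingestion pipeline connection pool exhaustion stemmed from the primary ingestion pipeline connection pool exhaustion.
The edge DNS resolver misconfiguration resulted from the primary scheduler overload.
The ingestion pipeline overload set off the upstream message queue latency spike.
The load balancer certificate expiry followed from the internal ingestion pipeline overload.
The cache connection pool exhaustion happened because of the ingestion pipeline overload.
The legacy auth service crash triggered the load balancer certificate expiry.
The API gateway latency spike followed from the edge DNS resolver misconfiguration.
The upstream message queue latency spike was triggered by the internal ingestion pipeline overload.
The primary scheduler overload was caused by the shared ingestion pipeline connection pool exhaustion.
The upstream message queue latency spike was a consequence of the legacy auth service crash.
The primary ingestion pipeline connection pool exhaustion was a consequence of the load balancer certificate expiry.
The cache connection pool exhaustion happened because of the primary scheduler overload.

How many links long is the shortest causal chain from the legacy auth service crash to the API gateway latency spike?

Shortest chain: the legacy auth service crash → the load balancer certificate expiry → the primary ingestion pipeline connection pool exhaustion → the shared ingestion pipeline connection pool exhaustion → the primary scheduler overload → the edge DNS resolver misconfiguration → the API gateway latency spike.

6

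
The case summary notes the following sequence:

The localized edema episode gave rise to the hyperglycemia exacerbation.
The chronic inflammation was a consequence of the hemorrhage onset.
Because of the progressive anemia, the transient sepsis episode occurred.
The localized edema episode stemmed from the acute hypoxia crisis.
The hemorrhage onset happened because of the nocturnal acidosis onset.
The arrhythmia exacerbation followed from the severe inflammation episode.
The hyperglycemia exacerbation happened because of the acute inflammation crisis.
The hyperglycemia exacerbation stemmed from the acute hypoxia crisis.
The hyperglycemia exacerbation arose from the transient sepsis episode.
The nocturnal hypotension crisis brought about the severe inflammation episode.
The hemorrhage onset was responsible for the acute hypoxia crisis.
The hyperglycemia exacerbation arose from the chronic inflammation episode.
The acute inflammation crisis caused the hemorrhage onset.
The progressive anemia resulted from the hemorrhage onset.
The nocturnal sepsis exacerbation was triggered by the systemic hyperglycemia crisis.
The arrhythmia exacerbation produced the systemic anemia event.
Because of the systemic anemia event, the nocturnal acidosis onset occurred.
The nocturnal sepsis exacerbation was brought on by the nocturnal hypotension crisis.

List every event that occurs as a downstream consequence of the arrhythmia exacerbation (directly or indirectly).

the acute hypoxia crisis, the chronic inflammation, the hemorrhage onset, the hyperglycemia exacerbation, the localized edema episode, the nocturnal acidosis onset, the progressive anemia, the systemic anemia event, the transient sepsis episode

Direct effects: the systemic anemia event.
2 steps out: the nocturnal acidosis onset.
3 steps out: the hemorrhage onset.
4 steps out: the progressive anemia, the chronic inflammation, the acute hypoxia crisis.
5 steps out: the transient sepsis episode, the localized edema episode, the hyperglycemia exacerbation.
Not reachable from it: the nocturnal hypotension crisis, the severe inflammation episode, the chronic inflammation episode, the systemic hyperglycemia crisis, the acute inflammation crisis, the nocturnal sepsis exacerbation.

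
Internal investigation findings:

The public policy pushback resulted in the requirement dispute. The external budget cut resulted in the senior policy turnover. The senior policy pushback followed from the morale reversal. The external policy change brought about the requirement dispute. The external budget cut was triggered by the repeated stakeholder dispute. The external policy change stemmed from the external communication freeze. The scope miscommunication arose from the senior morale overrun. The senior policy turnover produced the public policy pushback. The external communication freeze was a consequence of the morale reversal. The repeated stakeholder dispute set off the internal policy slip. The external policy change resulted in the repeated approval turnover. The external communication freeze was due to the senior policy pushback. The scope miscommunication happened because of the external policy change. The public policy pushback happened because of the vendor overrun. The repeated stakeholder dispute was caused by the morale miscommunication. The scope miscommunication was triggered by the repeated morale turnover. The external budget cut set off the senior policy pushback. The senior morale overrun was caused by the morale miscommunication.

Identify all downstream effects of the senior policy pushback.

Direct effects: the external communication freeze.
2 steps out: the external policy change.
3 steps out: the repeated approval turnover, the requirement dispute, the scope miscommunication.
Not reachable from it: the morale miscommunication, the senior morale overrun, the repeated stakeholder dispute, the internal policy slip, the morale reversal, the external budget cut, the vendor overrun, the senior policy turnover, the public policy pushback, the repeated morale turnover.

the external communication freeze, the external policy change, the repeated approval turnover, the requirement dispute, the scope miscommunication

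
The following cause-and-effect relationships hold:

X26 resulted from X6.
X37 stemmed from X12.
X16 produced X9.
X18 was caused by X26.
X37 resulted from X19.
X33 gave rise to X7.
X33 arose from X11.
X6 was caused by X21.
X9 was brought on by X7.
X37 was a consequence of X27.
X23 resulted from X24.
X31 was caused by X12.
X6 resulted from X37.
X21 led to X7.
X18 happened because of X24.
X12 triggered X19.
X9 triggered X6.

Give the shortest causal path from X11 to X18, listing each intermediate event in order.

X11 → X33
X33 → X7
X7 → X9
X9 → X6
X6 → X26
X26 → X18
Length: 6 steps.

X11 → X33 → X7 → X9 → X6 → X26 → X18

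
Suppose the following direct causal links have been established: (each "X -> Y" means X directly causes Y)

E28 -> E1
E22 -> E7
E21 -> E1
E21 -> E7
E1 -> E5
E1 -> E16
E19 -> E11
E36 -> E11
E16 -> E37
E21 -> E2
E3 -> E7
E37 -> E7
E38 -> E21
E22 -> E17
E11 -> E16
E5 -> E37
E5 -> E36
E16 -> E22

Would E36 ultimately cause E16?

There is a causal chain: E36 → E11 → E16.

Yes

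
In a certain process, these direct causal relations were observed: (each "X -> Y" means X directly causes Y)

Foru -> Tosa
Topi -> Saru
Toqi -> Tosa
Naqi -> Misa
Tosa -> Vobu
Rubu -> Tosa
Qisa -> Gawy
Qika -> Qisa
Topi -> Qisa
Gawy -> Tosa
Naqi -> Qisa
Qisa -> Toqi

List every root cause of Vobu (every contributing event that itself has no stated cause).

Tracing upstream from Vobu: Vobu ← Tosa ← Toqi ← Qisa ← Topi.
A separate upstream branch: Vobu ← Tosa ← Foru.
A separate upstream branch: Vobu ← Tosa ← Toqi ← Qisa ← Naqi.
A separate upstream branch: Vobu ← Tosa ← Toqi ← Qisa ← Qika.
A separate upstream branch: Vobu ← Tosa ← Rubu.
Each of those chain origins has no stated cause.

Foru, Naqi, Qika, Rubu, Topi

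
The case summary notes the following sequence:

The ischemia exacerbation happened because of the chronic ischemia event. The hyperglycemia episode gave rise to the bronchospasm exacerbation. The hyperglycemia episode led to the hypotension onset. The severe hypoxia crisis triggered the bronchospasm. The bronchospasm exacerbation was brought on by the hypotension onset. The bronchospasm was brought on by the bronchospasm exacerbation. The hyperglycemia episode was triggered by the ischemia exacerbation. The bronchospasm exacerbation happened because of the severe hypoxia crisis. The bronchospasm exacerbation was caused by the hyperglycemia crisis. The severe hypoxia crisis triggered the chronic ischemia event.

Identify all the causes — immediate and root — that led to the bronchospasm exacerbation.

the chronic ischemia event, the hyperglycemia crisis, the hyperglycemia episode, the hypotension onset, the ischemia exacerbation, the severe hypoxia crisis

Immediate causes of the bronchospasm exacerbation: the severe hypoxia crisis, the hyperglycemia episode, the hypotension onset, the hyperglycemia crisis.
Further upstream: the chronic ischemia event, the ischemia exacerbation.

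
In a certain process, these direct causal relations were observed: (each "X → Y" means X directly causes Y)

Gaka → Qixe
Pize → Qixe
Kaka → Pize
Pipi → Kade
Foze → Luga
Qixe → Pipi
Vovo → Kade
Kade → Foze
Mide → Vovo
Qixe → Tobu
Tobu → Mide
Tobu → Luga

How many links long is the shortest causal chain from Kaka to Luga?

Shortest chain: Kaka → Pize → Qixe → Tobu → Luga.

4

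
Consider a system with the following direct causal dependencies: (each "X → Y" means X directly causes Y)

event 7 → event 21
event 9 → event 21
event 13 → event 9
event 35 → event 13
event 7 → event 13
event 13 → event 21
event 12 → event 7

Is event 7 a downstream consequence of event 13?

Event 13 leads to event 9, event 21; event 7 is not among them.

No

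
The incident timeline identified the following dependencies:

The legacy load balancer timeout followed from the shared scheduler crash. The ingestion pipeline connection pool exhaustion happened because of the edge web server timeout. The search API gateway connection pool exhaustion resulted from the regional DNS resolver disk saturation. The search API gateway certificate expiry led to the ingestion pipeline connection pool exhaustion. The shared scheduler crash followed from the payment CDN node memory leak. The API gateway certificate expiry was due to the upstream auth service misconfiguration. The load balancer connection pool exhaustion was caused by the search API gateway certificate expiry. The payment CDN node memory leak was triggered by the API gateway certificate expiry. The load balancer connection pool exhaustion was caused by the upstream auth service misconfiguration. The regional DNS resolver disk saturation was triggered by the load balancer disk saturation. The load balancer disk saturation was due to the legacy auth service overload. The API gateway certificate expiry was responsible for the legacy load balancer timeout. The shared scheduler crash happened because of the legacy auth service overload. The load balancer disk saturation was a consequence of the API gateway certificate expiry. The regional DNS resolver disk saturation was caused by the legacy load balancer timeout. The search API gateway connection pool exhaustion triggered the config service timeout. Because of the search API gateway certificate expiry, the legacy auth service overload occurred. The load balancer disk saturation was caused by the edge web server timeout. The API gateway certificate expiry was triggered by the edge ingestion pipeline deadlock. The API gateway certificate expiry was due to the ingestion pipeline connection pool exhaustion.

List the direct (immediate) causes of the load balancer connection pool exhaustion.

the search API gateway certificate expiry, the upstream auth service misconfiguration

the search API gateway certificate expiry, the upstream auth service misconfiguration → the load balancer connection pool exhaustion with nothing further upstream stated.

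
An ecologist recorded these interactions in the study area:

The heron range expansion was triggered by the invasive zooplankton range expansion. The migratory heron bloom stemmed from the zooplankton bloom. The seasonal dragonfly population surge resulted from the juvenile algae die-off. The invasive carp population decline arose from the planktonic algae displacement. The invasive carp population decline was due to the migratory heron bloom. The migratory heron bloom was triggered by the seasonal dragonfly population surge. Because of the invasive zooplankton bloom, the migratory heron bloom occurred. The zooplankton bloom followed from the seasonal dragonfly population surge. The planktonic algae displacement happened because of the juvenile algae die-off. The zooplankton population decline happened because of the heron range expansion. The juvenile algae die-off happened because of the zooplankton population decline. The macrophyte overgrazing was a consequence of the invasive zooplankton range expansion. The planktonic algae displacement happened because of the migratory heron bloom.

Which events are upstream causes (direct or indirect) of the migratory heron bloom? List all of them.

the heron range expansion, the invasive zooplankton bloom, the invasive zooplankton range expansion, the juvenile algae die-off, the seasonal dragonfly population surge, the zooplankton bloom, the zooplankton population decline

Immediate causes of the migratory heron bloom: the seasonal dragonfly population surge, the zooplankton bloom, the invasive zooplankton bloom.
Further upstream: the invasive zooplankton range expansion, the heron range expansion, the zooplankton population decline, the juvenile algae die-off.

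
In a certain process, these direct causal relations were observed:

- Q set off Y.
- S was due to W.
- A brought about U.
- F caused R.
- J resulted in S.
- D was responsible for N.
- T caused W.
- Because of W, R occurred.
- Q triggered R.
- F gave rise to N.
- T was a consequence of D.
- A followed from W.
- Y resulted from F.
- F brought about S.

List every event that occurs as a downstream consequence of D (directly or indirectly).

Direct effects: N, T.
2 steps out: W.
3 steps out: A, R, S.
4 steps out: U.
Not reachable from it: F, J, Q, Y.

A, N, R, S, T, U, W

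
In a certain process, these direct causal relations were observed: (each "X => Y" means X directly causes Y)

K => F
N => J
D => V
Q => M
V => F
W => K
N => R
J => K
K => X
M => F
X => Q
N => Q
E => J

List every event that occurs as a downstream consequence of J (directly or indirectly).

Direct effects: K.
2 steps out: X, F.
3 steps out: Q.
4 steps out: M.
Not reachable from it: N, R, E, W, D, V.

F, K, M, Q, X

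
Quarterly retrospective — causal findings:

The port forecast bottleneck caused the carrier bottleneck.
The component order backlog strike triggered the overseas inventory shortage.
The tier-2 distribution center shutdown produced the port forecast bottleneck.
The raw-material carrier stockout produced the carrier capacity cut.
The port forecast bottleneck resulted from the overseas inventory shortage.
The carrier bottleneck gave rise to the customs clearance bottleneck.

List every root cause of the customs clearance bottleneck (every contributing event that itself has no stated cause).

the component order backlog strike, the tier-2 distribution center shutdown

Tracing upstream from the customs clearance bottleneck: the customs clearance bottleneck ← the carrier bottleneck ← the port forecast bottleneck ← the tier-2 distribution center shutdown.
A separate upstream branch: the customs clearance bottleneck ← the carrier bottleneck ← the port forecast bottleneck ← the overseas inventory shortage ← the component order backlog strike.
Each of those chain origins has no stated cause.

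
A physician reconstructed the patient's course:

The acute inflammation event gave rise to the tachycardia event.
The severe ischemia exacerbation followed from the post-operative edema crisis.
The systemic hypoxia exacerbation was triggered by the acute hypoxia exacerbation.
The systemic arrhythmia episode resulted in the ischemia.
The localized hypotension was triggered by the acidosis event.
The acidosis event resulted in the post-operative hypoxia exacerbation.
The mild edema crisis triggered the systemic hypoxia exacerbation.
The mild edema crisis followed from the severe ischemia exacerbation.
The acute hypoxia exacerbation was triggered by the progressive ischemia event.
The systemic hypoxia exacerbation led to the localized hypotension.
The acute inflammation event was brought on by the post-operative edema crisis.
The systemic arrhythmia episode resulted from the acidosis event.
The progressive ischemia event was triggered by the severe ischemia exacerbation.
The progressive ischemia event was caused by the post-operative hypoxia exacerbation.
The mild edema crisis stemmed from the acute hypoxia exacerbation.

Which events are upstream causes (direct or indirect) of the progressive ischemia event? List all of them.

Immediate causes of the progressive ischemia event: the post-operative hypoxia exacerbation, the severe ischemia exacerbation.
Further upstream: the acidosis event, the post-operative edema crisis.

the acidosis event, the post-operative edema crisis, the post-operative hypoxia exacerbation, the severe ischemia exacerbation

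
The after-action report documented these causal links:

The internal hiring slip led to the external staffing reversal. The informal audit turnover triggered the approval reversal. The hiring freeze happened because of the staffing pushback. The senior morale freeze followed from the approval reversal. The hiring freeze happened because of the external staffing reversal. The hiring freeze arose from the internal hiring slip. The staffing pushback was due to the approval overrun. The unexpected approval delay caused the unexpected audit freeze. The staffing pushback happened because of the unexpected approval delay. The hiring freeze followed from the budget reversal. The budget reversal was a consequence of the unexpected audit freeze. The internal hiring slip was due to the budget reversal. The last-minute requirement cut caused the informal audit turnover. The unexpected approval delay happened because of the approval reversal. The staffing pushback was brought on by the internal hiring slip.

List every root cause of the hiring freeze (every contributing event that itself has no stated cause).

the approval overrun, the last-minute requirement cut

Tracing upstream from the hiring freeze: the hiring freeze ← the staffing pushback ← the unexpected approval delay ← the approval reversal ← the informal audit turnover ← the last-minute requirement cut.
A separate upstream branch: the hiring freeze ← the staffing pushback ← the approval overrun.
Each of those chain origins has no stated cause.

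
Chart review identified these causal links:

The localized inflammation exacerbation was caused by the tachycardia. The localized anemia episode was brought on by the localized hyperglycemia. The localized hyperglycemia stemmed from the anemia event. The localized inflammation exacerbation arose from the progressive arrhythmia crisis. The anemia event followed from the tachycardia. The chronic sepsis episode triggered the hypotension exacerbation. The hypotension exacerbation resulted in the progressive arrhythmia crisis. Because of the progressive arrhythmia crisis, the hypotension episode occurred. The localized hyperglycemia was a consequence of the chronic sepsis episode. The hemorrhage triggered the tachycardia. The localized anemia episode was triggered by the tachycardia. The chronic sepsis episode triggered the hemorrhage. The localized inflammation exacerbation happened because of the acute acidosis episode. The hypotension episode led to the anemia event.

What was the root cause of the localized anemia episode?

Tracing upstream from the localized anemia episode: the localized anemia episode ← the localized hyperglycemia ← the chronic sepsis episode.
The chronic sepsis episode has no stated cause, so it is the root.

the chronic sepsis episode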